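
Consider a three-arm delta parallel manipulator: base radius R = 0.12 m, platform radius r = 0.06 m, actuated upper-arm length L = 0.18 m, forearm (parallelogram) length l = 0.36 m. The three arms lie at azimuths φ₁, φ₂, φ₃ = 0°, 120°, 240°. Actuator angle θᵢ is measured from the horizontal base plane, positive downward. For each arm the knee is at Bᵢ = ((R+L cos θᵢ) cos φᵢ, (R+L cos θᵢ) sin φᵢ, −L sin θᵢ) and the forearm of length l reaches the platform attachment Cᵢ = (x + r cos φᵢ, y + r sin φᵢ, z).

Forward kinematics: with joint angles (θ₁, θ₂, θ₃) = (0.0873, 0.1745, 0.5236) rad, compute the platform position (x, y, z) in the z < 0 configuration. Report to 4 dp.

(0.0434, 0.0514, -0.3133)

φ1=0.0°: virtual centre (0.2393, 0.0000, -0.0157), radius l
φ2=120.0°: virtual centre (-0.1186, 0.2055, -0.0313), radius l
S3 = (0.2159·cos240.0°, 0.2159·sin240.0°, -0.0900) = (-0.1079, -0.1870, -0.0900)
|S₂|²−|S₁|² = -0.0002;  |S₃|²−|S₁|² = -0.0028
linear system: -0.7159x+0.4110y = -0.0002−-0.0311z; -0.6945x+-0.3739y = -0.0028−-0.1486z
Cramer: x(z) = 0.0023-0.1315z;  y(z) = 0.0033-0.1533z
quadratic in z: (1.0408)z²+(0.0927)z+(-0.0731)=0, √Δ=0.5596 → z ∈ {-0.3133, 0.2243}; z = -0.3133 (taking z<0)
x = 0.0434, y = 0.0514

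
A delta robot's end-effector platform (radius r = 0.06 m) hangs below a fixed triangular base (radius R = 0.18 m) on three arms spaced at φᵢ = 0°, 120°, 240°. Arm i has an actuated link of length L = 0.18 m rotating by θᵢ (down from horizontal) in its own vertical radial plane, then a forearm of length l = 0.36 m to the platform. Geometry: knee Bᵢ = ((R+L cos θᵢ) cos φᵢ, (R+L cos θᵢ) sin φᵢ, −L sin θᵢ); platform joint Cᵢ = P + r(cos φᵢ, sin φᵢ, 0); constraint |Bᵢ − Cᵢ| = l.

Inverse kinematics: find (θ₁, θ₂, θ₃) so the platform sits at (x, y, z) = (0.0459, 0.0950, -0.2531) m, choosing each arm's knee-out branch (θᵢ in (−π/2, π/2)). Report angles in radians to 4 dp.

φ1=0.0° → target in arm frame (0.0459, 0.0950)
  A=0.0741, B=-0.2531, C=(l²−L²−A²−y'²−z²)/(2L)=0.0517
  θ1 = atan2(B,A) + arccos(C/0.2637) = 0.0874
arm 2 (φ=120.0°): x'=0.0593, y'=-0.0873
  e−x'=0.0607;  (l²−L²−(e−x')²−y'²−z²)/2L = 0.0607
  γ=atan2(-0.2531,0.0607)=-1.3355;  ψ=arccos(0.2332)=1.3355;  θ2=γ+ψ≈0.0000
arm 3 (φ=240.0°): x'=-0.1052, y'=-0.0077
  e−x'=0.2252;  (l²−L²−(e−x')²−y'²−z²)/2L = -0.0490
  θ3 = atan2(B,A) + arccos(C/0.3388) = 0.8724

θ₁ = 0.0874, θ₂ = 0.0000, θ₃ = 0.8724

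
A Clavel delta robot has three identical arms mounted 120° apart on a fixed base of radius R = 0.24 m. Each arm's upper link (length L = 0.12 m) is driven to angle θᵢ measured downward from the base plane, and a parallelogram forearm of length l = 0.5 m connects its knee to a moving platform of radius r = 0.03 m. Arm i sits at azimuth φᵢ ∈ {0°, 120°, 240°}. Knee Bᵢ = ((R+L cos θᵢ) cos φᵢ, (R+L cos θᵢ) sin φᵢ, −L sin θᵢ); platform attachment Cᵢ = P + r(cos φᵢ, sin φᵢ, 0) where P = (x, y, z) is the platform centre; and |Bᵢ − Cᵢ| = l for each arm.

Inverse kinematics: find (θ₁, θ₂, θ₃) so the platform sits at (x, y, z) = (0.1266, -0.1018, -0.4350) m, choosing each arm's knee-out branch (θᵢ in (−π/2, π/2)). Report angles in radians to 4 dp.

θ₁ = -0.0874, θ₂ = 1.3961, θ₃ = 0.5232

rotate P by −φ1: (0.1266, -0.1018, -0.4350)
  e−x'=0.0834;  (l²−L²−(e−x')²−y'²−z²)/2L = 0.1211
  θ1 = atan2(B,A) + arccos(C/0.4429) = -0.0874
rotate P by −φ2: (-0.1515, -0.0587, -0.4350)
  e−x'=0.3615;  (l²−L²−(e−x')²−y'²−z²)/2L = -0.3655
  θ2 = atan2(B,A) + arccos(C/0.5656) = 1.3961
arm 3 (φ=240.0°): x'=0.0249, y'=0.1605
  A cos θ + B sin θ = C:  0.1851·cos θ + -0.4350·sin θ = -0.0570
  √(A²+B²)=0.4728;  θ3 = -1.1684+1.6916 ≈ 0.5232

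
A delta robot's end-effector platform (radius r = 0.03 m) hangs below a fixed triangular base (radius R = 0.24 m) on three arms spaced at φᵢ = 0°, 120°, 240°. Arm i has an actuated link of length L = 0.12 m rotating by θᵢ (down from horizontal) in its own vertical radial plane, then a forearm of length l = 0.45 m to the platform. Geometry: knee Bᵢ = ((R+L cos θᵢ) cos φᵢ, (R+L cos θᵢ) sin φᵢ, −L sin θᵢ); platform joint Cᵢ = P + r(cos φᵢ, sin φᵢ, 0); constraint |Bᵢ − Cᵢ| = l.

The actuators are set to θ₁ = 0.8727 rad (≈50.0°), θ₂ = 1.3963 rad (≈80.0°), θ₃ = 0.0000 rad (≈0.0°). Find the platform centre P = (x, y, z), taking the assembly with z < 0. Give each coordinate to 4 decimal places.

(-0.0133, -0.1381, -0.3971)

O1 = (0.2871·cos0.0°, 0.2871·sin0.0°, -0.0919) = (0.2871, 0.0000, -0.0919)
φ2=120.0°: virtual centre (-0.1154, 0.1999, -0.1182), radius l
O3 = (0.3300·cos240.0°, 0.3300·sin240.0°, 0.0000) = (-0.1650, -0.2858, 0.0000)
eliminate P² terms by subtracting sphere 1 from 2 and 3
plane₁₂: -0.8051x+0.3998y+-0.0525z = -0.0236
det = 0.8217;  x = 0.0077+0.0529z,  y = -0.0437+0.2379z
into |P−O₁|² = l²: 1.0594z² + 0.1335z + -0.1141 = 0;  Δ = 0.5011;  z = -0.3971 or 0.2711 → z<0 root = -0.3971
x = -0.0133, y = -0.1381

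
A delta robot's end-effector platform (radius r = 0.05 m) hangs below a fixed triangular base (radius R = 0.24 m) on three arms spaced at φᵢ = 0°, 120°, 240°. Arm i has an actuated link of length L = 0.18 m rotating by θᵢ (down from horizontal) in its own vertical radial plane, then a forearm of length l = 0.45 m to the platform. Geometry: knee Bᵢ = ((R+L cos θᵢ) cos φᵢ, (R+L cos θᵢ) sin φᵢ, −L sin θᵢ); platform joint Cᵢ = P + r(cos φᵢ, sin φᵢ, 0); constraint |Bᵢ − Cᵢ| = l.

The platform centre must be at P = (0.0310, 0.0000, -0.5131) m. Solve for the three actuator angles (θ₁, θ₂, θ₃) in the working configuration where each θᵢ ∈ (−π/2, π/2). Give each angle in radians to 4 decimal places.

θ₁ = 0.9598, θ₂ = 1.1343, θ₃ = 1.1343

φ1=0.0° → target in arm frame (0.0310, 0.0000)
  A cos θ + B sin θ = C:  0.1590·cos θ + -0.5131·sin θ = -0.3290
  √(A²+B²)=0.5372;  θ1 = -1.2703+2.2301 ≈ 0.9598
φ2=120.0° → target in arm frame (-0.0155, -0.0268)
  A cos θ + B sin θ = C:  0.2055·cos θ + -0.5131·sin θ = -0.3781
  √(A²+B²)=0.5527;  θ2 = -1.1899+2.3242 ≈ 1.1343
arm 3 (φ=240.0°): x'=-0.0155, y'=0.0268
  A=0.2055, B=-0.5131, C=(l²−L²−A²−y'²−z²)/(2L)=-0.3781
  √(A²+B²)=0.5527;  θ3 = -1.1899+2.3242 ≈ 1.1343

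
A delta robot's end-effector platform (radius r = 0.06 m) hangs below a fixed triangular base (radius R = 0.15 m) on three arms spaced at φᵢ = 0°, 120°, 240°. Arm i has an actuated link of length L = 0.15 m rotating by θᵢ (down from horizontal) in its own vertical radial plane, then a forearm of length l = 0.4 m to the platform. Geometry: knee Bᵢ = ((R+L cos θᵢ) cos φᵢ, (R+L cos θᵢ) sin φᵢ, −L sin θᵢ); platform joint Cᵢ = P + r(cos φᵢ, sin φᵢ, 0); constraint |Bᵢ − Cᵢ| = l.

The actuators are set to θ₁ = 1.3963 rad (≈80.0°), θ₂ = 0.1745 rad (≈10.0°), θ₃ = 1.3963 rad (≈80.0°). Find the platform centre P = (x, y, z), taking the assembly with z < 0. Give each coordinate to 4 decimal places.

φ1=0.0°: virtual centre (0.1160, 0.0000, -0.1477), radius l
S2 = (0.2377·cos120.0°, 0.2377·sin120.0°, -0.0260) = (-0.1189, 0.2059, -0.0260)
S3 = (0.1160·cos240.0°, 0.1160·sin240.0°, -0.1477) = (-0.0580, -0.1005, -0.1477)
subtract pairs → two planes through P
linear system: -0.4698x+0.4117y = 0.0219−0.2434z; -0.3481x+-0.2010y = 0.0000−0.0000z
Cramer: x(z) = -0.0185+0.2057z;  y(z) = 0.0321-0.3563z
quadratic in z: (1.1693)z²+(0.2172)z+(-0.1190)=0, √Δ=0.7772 → z ∈ {-0.4252, 0.2394}; z = -0.4252 (taking z<0)
x = -0.1060, y = 0.1836

(-0.1060, 0.1836, -0.4252)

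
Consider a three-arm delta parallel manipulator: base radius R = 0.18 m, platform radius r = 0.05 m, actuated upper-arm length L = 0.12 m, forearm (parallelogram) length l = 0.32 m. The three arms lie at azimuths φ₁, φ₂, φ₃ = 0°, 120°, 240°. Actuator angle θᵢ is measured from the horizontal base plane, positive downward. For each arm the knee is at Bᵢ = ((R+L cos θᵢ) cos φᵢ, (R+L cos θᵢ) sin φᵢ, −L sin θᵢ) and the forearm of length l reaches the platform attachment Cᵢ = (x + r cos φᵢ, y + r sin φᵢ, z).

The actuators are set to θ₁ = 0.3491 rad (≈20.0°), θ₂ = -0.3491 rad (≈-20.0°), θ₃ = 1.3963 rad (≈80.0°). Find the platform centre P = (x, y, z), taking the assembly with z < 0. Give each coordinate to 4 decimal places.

arm 1 at φ=0.0°: (R−r)+L cos θ1 = 0.2428;  S1 = (0.2428, 0.0000, -0.0410)
arm 2 at φ=120.0°: (R−r)+L cos θ2 = 0.2428;  S2 = (-0.1214, 0.2102, 0.0410)
φ3=240.0°: virtual centre (-0.0754, -0.1306, -0.1182), radius l
|S₂|²−|S₁|² = 0.0000;  |S₃|²−|S₁|² = -0.0239
linear system: -0.7283x+0.4205y = 0.0000−0.1642z; -0.6364x+-0.2613y = -0.0239−-0.1543z
Cramer: x(z) = 0.0220-0.0480z;  y(z) = 0.0380-0.4736z
into |P−S₁|² = l²: 1.2266z² + 0.0673z + -0.0505 = 0;  Δ = 0.2524;  z = -0.2322 or 0.1774 → z<0 root = -0.2322
x = 0.0331, y = 0.1480

(0.0331, 0.1480, -0.2322)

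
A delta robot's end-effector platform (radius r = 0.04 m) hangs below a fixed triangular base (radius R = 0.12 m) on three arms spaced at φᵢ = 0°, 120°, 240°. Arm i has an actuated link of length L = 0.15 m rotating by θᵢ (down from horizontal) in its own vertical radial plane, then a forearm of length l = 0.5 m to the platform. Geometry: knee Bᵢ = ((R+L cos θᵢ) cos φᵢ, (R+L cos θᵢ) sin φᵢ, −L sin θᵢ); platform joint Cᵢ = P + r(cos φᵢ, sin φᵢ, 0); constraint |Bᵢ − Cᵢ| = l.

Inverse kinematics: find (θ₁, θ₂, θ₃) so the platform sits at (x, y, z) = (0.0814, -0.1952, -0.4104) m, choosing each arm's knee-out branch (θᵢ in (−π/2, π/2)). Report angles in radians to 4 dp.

φ1=0.0° → target in arm frame (0.0814, -0.1952)
  e−x'=-0.0014;  (l²−L²−(e−x')²−y'²−z²)/2L = 0.0699
  √(A²+B²)=0.4104;  θ1 = -1.5742+1.3997 ≈ -0.1745
arm 2 (φ=120.0°): x'=-0.2097, y'=0.0271
  e−x'=0.2897;  (l²−L²−(e−x')²−y'²−z²)/2L = -0.0854
  θ2 = atan2(B,A) + arccos(C/0.5024) = 0.7856
rotate P by −φ3: (0.1283, 0.1681, -0.4104)
  A=-0.0483, B=-0.4104, C=(l²−L²−A²−y'²−z²)/(2L)=0.0949
  √(A²+B²)=0.4132;  θ3 = -1.6881+1.3390 ≈ -0.3491

θ₁ = -0.1745, θ₂ = 0.7856, θ₃ = -0.3491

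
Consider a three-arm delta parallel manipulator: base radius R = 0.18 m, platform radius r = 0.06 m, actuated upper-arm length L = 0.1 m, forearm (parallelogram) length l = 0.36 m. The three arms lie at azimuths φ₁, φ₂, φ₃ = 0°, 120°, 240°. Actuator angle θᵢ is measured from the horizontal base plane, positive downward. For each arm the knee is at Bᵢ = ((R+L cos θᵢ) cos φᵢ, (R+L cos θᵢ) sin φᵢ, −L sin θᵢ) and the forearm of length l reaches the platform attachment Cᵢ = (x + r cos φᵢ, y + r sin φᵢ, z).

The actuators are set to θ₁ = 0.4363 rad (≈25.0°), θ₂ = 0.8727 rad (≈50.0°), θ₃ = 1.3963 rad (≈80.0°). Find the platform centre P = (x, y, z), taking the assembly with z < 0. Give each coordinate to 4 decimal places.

(0.0827, 0.0565, -0.3740)

arm 1 at φ=0.0°: ρ1 = 0.2106;  O1 = (0.2106, 0.0000, -0.0423)
O2 = (0.1843·cos120.0°, 0.1843·sin120.0°, -0.0766) = (-0.0921, 0.1596, -0.0766)
φ3=240.0°: virtual centre (-0.0687, -0.1190, -0.0985), radius l
eliminate P² terms by subtracting sphere 1 from 2 and 3
plane₁₂: -0.6055x+0.3192y+-0.0687z = -0.0063
Cramer: x(z) = 0.0221-0.1620z;  y(z) = 0.0221-0.0922z
into |P−O₁|² = l²: 1.0348z² + 0.1416z + -0.0918 = 0;  Δ = 0.3999;  z = -0.3740 or 0.2372 → z<0 root = -0.3740
x = 0.0827, y = 0.0565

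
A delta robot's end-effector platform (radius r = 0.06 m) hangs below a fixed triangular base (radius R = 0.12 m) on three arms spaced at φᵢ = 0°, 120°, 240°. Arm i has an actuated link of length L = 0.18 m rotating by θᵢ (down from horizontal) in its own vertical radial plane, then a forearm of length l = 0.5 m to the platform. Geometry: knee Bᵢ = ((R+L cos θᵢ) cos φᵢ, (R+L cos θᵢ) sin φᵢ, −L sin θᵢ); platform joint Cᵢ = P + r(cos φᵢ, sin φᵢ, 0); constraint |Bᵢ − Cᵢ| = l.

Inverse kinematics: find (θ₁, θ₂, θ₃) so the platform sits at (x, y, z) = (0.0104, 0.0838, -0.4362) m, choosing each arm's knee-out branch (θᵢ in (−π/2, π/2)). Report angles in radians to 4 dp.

rotate P by −φ1: (0.0104, 0.0838, -0.4362)
  A cos θ + B sin θ = C:  0.0496·cos θ + -0.4362·sin θ = 0.0496
  √(A²+B²)=0.4390;  θ1 = -1.4576+1.4576 ≈ 0.0001
arm 2 (φ=120.0°): x'=0.0674, y'=-0.0509
  e−x'=-0.0074;  (l²−L²−(e−x')²−y'²−z²)/2L = 0.0686
  γ=atan2(-0.4362,-0.0074)=-1.5877;  ψ=arccos(0.1572)=1.4130;  θ2=γ+ψ≈-0.1747
rotate P by −φ3: (-0.0778, -0.0329, -0.4362)
  A=0.1378, B=-0.4362, C=(l²−L²−A²−y'²−z²)/(2L)=0.0202
  √(A²+B²)=0.4574;  θ3 = -1.2649+1.5267 ≈ 0.2618

θ₁ = 0.0001, θ₂ = -0.1747, θ₃ = 0.2618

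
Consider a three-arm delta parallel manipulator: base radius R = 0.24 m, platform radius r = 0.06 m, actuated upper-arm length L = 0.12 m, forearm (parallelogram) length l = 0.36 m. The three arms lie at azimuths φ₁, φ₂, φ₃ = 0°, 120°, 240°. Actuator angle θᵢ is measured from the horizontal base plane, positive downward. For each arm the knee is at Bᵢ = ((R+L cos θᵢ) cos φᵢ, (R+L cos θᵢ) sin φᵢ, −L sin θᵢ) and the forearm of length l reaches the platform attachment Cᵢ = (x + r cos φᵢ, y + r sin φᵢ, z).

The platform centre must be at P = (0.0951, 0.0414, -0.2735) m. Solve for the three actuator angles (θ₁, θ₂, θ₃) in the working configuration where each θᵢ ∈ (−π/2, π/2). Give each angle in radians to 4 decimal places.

θ₁ = -0.1747, θ₂ = 0.6984, θ₃ = 1.1346

arm 1 (φ=0.0°): x'=0.0951, y'=0.0414
  e−x'=0.0849;  (l²−L²−(e−x')²−y'²−z²)/2L = 0.1311
  γ=atan2(-0.2735,0.0849)=-1.2698;  ψ=arccos(0.4580)=1.0951;  θ1=γ+ψ≈-0.1747
φ2=120.0° → target in arm frame (-0.0117, -0.1031)
  A cos θ + B sin θ = C:  0.1917·cos θ + -0.2735·sin θ = -0.0290
  θ2 = atan2(B,A) + arccos(C/0.3340) = 0.6984
arm 3 (φ=240.0°): x'=-0.0834, y'=0.0617
  e−x'=0.2634;  (l²−L²−(e−x')²−y'²−z²)/2L = -0.1366
  θ3 = atan2(B,A) + arccos(C/0.3797) = 1.1346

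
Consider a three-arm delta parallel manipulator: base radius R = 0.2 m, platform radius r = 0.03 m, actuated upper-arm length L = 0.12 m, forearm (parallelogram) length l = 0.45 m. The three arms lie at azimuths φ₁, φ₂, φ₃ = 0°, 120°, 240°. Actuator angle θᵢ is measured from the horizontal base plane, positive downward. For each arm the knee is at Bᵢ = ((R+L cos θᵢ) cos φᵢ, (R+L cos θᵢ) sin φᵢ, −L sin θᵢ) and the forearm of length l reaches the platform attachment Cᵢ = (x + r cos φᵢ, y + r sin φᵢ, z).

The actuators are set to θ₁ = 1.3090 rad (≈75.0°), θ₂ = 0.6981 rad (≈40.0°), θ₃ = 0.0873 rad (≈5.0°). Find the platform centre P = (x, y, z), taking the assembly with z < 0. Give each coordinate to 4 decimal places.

O1 = (0.2011·cos0.0°, 0.2011·sin0.0°, -0.1159) = (0.2011, 0.0000, -0.1159)
arm 2 at φ=120.0°: (R−r)+L cos θ2 = 0.2619;  O2 = (-0.1310, 0.2268, -0.0771)
arm 3 at φ=240.0°: (R−r)+L cos θ3 = 0.2895;  O3 = (-0.1448, -0.2508, -0.0105)
subtract pairs → two planes through P
linear system: -0.6640x+0.4537y = 0.0207−0.0776z; -0.6917x+-0.5015y = 0.0301−0.2109z
det = 0.6468;  x = -0.0371+0.2081z,  y = -0.0088+0.1336z
sphere 1 gives Az²+Bz+C=0 with A=1.0611, B=0.1304, C=-0.1322;  B²−4AC=0.5783;  roots -0.4198, 0.2969;  negative root z = -0.4198
x = -0.1245, y = -0.0648

(-0.1245, -0.0648, -0.4198)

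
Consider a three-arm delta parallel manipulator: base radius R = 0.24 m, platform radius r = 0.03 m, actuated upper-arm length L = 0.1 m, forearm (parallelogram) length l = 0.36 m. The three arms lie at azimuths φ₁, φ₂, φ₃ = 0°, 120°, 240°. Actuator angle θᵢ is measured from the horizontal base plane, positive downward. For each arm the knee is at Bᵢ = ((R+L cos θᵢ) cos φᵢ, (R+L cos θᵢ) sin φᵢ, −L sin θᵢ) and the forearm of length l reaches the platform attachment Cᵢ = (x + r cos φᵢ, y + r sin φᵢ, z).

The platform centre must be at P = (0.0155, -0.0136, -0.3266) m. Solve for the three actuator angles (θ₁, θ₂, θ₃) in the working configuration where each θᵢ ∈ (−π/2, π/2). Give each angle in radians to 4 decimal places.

θ₁ = 0.8733, θ₂ = 1.1344, θ₃ = 0.9602

arm 1 (φ=0.0°): x'=0.0155, y'=-0.0136
  A=0.1945, B=-0.3266, C=(l²−L²−A²−y'²−z²)/(2L)=-0.1254
  √(A²+B²)=0.3801;  θ1 = -1.0337+1.9070 ≈ 0.8733
φ2=120.0° → target in arm frame (-0.0195, -0.0066)
  e−x'=0.2295;  (l²−L²−(e−x')²−y'²−z²)/2L = -0.1990
  γ=atan2(-0.3266,0.2295)=-0.9582;  ψ=arccos(-0.4984)=2.0926;  θ2=γ+ψ≈1.1344
φ3=240.0° → target in arm frame (0.0040, 0.0202)
  A=0.2060, B=-0.3266, C=(l²−L²−A²−y'²−z²)/(2L)=-0.1495
  θ3 = atan2(B,A) + arccos(C/0.3861) = 0.9602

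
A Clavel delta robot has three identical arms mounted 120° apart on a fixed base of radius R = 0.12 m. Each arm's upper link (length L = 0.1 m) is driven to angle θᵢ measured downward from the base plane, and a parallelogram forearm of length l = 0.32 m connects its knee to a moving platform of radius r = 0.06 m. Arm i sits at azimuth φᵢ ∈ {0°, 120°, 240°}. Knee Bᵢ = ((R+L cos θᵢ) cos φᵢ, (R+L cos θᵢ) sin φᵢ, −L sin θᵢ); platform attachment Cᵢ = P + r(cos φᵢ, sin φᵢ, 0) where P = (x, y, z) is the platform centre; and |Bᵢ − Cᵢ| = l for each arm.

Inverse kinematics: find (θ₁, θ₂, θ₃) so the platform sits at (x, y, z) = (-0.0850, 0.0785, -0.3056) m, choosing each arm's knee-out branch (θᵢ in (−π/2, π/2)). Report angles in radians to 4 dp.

rotate P by −φ1: (-0.0850, 0.0785, -0.3056)
  e−x'=0.1450;  (l²−L²−(e−x')²−y'²−z²)/2L = -0.1409
  γ=atan2(-0.3056,0.1450)=-1.1278;  ψ=arccos(-0.4165)=2.0004;  θ1=γ+ψ≈0.8726
arm 2 (φ=120.0°): x'=0.1105, y'=0.0344
  e−x'=-0.0505;  (l²−L²−(e−x')²−y'²−z²)/2L = -0.0236
  θ2 = atan2(B,A) + arccos(C/0.3097) = -0.0874
arm 3 (φ=240.0°): x'=-0.0255, y'=-0.1129
  e−x'=0.0855;  (l²−L²−(e−x')²−y'²−z²)/2L = -0.1052
  √(A²+B²)=0.3173;  θ3 = -1.2980+1.9086 ≈ 0.6106

θ₁ = 0.8726, θ₂ = -0.0874, θ₃ = 0.6106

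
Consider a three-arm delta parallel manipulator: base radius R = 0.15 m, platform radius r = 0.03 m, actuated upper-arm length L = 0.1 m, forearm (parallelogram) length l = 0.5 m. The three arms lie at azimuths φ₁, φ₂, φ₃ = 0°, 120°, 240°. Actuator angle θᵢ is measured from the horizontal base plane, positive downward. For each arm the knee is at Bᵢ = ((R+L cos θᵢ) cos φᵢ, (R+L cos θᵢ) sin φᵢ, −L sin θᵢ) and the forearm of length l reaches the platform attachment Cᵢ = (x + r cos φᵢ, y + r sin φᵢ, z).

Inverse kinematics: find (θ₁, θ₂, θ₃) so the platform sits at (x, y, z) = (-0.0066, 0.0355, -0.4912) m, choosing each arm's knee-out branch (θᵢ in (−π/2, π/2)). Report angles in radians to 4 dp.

θ₁ = 0.4363, θ₂ = 0.2617, θ₃ = 0.5235

arm 1 (φ=0.0°): x'=-0.0066, y'=0.0355
  A cos θ + B sin θ = C:  0.1266·cos θ + -0.4912·sin θ = -0.0928
  √(A²+B²)=0.5073;  θ1 = -1.3185+1.7548 ≈ 0.4363
φ2=120.0° → target in arm frame (0.0340, -0.0120)
  e−x'=0.0860;  (l²−L²−(e−x')²−y'²−z²)/2L = -0.0441
  θ2 = atan2(B,A) + arccos(C/0.4987) = 0.2617
φ3=240.0° → target in arm frame (-0.0274, -0.0235)
  A cos θ + B sin θ = C:  0.1474·cos θ + -0.4912·sin θ = -0.1178
  γ=atan2(-0.4912,0.1474)=-1.2792;  ψ=arccos(-0.2298)=1.8026;  θ3=γ+ψ≈0.5235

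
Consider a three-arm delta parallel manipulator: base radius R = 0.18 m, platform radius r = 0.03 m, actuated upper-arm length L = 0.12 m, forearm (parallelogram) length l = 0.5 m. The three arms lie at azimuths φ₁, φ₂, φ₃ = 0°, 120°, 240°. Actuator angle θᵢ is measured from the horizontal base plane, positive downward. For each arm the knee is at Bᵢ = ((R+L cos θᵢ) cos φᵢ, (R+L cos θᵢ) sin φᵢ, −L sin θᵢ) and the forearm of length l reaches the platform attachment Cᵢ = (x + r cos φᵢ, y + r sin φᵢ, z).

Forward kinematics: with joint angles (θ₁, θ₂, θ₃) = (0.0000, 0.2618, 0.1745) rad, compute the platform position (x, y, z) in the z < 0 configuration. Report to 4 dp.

arm 1 at φ=0.0°: e+L cos θ1 = 0.2700;  O1 = (0.2700, 0.0000, 0.0000)
φ2=120.0°: virtual centre (-0.1330, 0.2303, -0.0311), radius l
φ3=240.0°: virtual centre (-0.1341, -0.2322, -0.0208), radius l
|O₂|²−|O₁|² = -0.0012;  |O₃|²−|O₁|² = -0.0005
[-0.8059 0.4606 -0.0621]·P = -0.0012;  [-0.8082 -0.4645 -0.0417]·P = -0.0005
det = 0.7466;  x = 0.0011+-0.0644z,  y = -0.0007+0.0223z
into |P−O₁|² = l²: 1.0046z² + 0.0346z + -0.1777 = 0;  Δ = 0.7153;  z = -0.4381 or 0.4037 → z<0 root = -0.4381
x = 0.0293, y = -0.0105

(0.0293, -0.0105, -0.4381)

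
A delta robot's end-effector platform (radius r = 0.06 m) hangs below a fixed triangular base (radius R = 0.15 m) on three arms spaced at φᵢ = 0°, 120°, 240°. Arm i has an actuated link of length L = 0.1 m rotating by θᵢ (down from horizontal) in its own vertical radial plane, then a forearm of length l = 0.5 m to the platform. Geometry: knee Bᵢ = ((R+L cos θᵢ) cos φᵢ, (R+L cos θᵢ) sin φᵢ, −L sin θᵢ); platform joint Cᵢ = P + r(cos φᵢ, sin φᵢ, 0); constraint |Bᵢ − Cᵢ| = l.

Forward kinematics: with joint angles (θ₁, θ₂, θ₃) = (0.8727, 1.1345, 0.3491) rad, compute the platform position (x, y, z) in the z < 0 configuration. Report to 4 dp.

φ1=0.0°: virtual centre (0.1543, 0.0000, -0.0766), radius l
φ2=120.0°: virtual centre (-0.0661, 0.1145, -0.0906), radius l
centre 3 = (0.1840·cos240.0°, 0.1840·sin240.0°, -0.0342) = (-0.0920, -0.1593, -0.0342)
subtract pairs → two planes through P
linear system: -0.4408x+0.2291y = -0.0040−-0.0281z; -0.4925x+-0.3186y = 0.0053−0.0848z
det = 0.2533;  x = 0.0002+0.0414z,  y = -0.0170+0.2021z
quadratic in z: (1.0426)z²+(0.1336)z+(-0.2201)=0, √Δ=0.9673 → z ∈ {-0.5280, 0.3998}; z = -0.5280 (taking z<0)
x = -0.0217, y = -0.1237

(-0.0217, -0.1237, -0.5280)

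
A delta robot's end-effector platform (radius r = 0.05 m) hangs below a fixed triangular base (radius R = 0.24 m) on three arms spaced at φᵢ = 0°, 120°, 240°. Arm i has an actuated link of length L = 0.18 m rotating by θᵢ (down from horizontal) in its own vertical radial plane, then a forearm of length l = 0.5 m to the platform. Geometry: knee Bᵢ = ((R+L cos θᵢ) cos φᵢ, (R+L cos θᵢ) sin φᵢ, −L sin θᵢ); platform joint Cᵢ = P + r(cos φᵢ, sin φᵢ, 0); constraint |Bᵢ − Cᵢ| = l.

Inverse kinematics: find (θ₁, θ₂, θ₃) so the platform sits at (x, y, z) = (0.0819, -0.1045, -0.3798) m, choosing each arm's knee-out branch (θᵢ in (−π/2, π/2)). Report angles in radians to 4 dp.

arm 1 (φ=0.0°): x'=0.0819, y'=-0.1045
  A=0.1081, B=-0.3798, C=(l²−L²−A²−y'²−z²)/(2L)=0.1410
  √(A²+B²)=0.3949;  θ1 = -1.2935+1.2058 ≈ -0.0877
φ2=120.0° → target in arm frame (-0.1314, -0.0187)
  A=0.3214, B=-0.3798, C=(l²−L²−A²−y'²−z²)/(2L)=-0.0842
  θ2 = atan2(B,A) + arccos(C/0.4976) = 0.8725
rotate P by −φ3: (0.0495, 0.1232, -0.3798)
  e−x'=0.1405;  (l²−L²−(e−x')²−y'²−z²)/2L = 0.1068
  √(A²+B²)=0.4049;  θ3 = -1.2166+1.3039 ≈ 0.0873

θ₁ = -0.0877, θ₂ = 0.8725, θ₃ = 0.0873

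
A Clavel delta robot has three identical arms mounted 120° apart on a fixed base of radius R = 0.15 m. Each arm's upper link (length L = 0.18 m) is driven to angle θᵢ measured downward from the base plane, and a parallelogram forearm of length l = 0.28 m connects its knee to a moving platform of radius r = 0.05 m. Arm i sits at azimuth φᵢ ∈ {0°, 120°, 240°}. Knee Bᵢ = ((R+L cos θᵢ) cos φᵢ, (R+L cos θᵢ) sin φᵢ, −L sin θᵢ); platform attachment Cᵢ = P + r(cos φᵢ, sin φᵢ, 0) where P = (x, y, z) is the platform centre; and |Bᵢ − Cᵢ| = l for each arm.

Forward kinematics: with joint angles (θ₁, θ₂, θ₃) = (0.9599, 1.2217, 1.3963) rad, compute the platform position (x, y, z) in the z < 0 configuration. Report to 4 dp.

(0.0578, 0.0277, -0.3851)

φ1=0.0°: virtual centre (0.2032, 0.0000, -0.1474), radius l
S2 = (0.1616·cos120.0°, 0.1616·sin120.0°, -0.1691) = (-0.0808, 0.1399, -0.1691)
φ3=240.0°: virtual centre (-0.0656, -0.1137, -0.1773), radius l
eliminate P² terms by subtracting sphere 1 from 2 and 3
plane₁₂: -0.5681x+0.2798y+-0.0434z = -0.0083
Cramer: x(z) = 0.0212-0.0950z;  y(z) = 0.0132-0.0377z
into |P−S₁|² = l²: 1.0104z² + 0.3285z + -0.0233 = 0;  Δ = 0.2022;  z = -0.3851 or 0.0600 → z<0 root = -0.3851
x = 0.0578, y = 0.0277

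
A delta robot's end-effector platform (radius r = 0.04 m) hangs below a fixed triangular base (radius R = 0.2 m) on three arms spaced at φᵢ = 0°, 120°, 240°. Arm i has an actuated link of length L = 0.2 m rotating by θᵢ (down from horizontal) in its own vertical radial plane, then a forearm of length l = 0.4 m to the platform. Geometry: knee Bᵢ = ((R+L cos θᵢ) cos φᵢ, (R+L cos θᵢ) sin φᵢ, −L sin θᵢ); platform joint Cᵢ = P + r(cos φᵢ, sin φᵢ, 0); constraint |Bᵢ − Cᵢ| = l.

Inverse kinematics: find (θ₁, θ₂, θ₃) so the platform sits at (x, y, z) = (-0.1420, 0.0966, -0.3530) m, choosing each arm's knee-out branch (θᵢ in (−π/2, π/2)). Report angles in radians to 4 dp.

rotate P by −φ1: (-0.1420, 0.0966, -0.3530)
  e−x'=0.3020;  (l²−L²−(e−x')²−y'²−z²)/2L = -0.2629
  γ=atan2(-0.3530,0.3020)=-0.8631;  ψ=arccos(-0.5658)=2.1722;  θ1=γ+ψ≈1.3091
arm 2 (φ=120.0°): x'=0.1547, y'=0.0747
  A cos θ + B sin θ = C:  0.0053·cos θ + -0.3530·sin θ = -0.0255
  θ2 = atan2(B,A) + arccos(C/0.3530) = 0.0875
rotate P by −φ3: (-0.0127, -0.1713, -0.3530)
  e−x'=0.1727;  (l²−L²−(e−x')²−y'²−z²)/2L = -0.1594
  √(A²+B²)=0.3930;  θ3 = -1.1159+1.9884 ≈ 0.8725

θ₁ = 1.3091, θ₂ = 0.0875, θ₃ = 0.8725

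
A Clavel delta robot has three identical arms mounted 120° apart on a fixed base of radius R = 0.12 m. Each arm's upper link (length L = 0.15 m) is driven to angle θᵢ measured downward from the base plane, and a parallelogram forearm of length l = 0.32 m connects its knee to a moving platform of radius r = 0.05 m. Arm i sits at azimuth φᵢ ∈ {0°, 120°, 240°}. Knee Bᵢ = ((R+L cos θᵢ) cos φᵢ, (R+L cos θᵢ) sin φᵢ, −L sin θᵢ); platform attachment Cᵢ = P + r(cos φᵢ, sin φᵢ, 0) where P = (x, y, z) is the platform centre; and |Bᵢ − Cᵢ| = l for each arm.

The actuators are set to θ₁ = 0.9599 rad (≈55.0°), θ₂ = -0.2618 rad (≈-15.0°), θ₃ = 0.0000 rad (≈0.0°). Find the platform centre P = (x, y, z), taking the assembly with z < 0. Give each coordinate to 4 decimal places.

(-0.1427, 0.0242, -0.2350)

arm 1 at φ=0.0°: ρ1 = 0.1560;  S1 = (0.1560, 0.0000, -0.1229)
arm 2 at φ=120.0°: ρ2 = 0.2149;  S2 = (-0.1074, 0.1861, 0.0388)
φ3=240.0°: virtual centre (-0.1100, -0.1905, 0.0000), radius l
subtract pairs → two planes through P
plane₁₂: -0.5270x+0.3722y+0.3234z = 0.0082
det = 0.3988;  x = -0.0162+0.5383z,  y = -0.0008+-0.1067z
sphere 1 gives Az²+Bz+C=0 with A=1.3011, B=0.0605, C=-0.0576;  B²−4AC=0.3036;  roots -0.2350, 0.1885;  negative root z = -0.2350
x = -0.1427, y = 0.0242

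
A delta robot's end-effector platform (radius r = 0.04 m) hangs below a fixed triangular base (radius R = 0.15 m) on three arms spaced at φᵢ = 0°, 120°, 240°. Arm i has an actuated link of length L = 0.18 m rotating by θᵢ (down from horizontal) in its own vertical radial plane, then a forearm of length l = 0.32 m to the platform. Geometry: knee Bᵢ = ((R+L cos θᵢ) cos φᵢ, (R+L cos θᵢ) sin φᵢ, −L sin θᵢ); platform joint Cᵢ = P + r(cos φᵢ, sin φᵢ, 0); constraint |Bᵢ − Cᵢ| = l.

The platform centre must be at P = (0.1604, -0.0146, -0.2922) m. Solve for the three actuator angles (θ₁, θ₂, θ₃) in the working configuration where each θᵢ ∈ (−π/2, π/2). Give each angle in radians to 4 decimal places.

rotate P by −φ1: (0.1604, -0.0146, -0.2922)
  e−x'=-0.0504;  (l²−L²−(e−x')²−y'²−z²)/2L = -0.0504
  √(A²+B²)=0.2965;  θ1 = -1.7416+1.7415 ≈ -0.0001
rotate P by −φ2: (-0.0928, -0.1316, -0.2922)
  A=0.2028, B=-0.2922, C=(l²−L²−A²−y'²−z²)/(2L)=-0.2051
  √(A²+B²)=0.3557;  θ2 = -0.9640+2.1855 ≈ 1.2215
rotate P by −φ3: (-0.0676, 0.1462, -0.2922)
  e−x'=0.1776;  (l²−L²−(e−x')²−y'²−z²)/2L = -0.1897
  γ=atan2(-0.2922,0.1776)=-1.0248;  ψ=arccos(-0.5548)=2.1589;  θ3=γ+ψ≈1.1341

θ₁ = -0.0001, θ₂ = 1.2215, θ₃ = 1.1341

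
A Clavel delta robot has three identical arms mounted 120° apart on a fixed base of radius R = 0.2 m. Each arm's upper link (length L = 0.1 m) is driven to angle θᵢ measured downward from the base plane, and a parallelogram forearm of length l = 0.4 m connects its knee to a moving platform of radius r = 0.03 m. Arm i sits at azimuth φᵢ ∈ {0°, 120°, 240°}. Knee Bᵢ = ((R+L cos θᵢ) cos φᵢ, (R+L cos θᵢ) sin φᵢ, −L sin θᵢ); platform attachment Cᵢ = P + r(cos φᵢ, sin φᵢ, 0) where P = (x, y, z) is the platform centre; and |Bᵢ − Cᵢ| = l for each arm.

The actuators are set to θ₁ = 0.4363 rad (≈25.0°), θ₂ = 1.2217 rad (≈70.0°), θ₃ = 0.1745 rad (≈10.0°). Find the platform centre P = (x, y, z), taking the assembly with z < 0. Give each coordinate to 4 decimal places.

(0.0305, -0.0956, -0.3552)

φ1=0.0°: virtual centre (0.2606, 0.0000, -0.0423), radius l
S2 = (0.2042·cos120.0°, 0.2042·sin120.0°, -0.0940) = (-0.1021, 0.1768, -0.0940)
φ3=240.0°: virtual centre (-0.1342, -0.2325, -0.0174), radius l
|S₂|²−|S₁|² = -0.0192;  |S₃|²−|S₁|² = 0.0027
[-0.7255 0.3537 -0.1034]·P = -0.0192;  [-0.7897 -0.4650 0.0498]·P = 0.0027
Cramer: x(z) = 0.0129-0.0494z;  y(z) = -0.0277+0.1910z
quadratic in z: (1.0389)z²+(0.0984)z+(-0.0961)=0, √Δ=0.6395 → z ∈ {-0.3552, 0.2604}; z = -0.3552 (taking z<0)
x = 0.0305, y = -0.0956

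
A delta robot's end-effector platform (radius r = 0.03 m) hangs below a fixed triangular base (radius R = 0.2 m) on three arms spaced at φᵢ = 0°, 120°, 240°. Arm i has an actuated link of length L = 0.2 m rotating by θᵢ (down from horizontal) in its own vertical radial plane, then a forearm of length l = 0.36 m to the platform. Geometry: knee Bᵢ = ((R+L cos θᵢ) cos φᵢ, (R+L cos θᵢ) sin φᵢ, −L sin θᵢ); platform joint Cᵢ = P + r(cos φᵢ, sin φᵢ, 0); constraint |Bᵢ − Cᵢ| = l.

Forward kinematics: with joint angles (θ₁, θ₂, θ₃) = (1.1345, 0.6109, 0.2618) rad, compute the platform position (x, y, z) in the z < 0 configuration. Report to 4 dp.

(-0.0955, -0.0329, -0.2589)

φ1=0.0°: virtual centre (0.2545, 0.0000, -0.1813), radius l
arm 2 at φ=120.0°: ρ2 = 0.3338;  O2 = (-0.1669, 0.2891, -0.1147)
O3 = (0.3632·cos240.0°, 0.3632·sin240.0°, -0.0518) = (-0.1816, -0.3145, -0.0518)
|O₂|²−|O₁|² = 0.0270;  |O₃|²−|O₁|² = 0.0369
linear system: -0.8429x+0.5782y = 0.0270−0.1331z; -0.8722x+-0.6291y = 0.0369−0.2590z
Cramer: x(z) = -0.0370+0.2257z;  y(z) = -0.0074+0.0988z
quadratic in z: (1.0607)z²+(0.2295)z+(-0.0117)=0, √Δ=0.3197 → z ∈ {-0.2589, 0.0425}; z = -0.2589 (taking z<0)
x = -0.0955, y = -0.0329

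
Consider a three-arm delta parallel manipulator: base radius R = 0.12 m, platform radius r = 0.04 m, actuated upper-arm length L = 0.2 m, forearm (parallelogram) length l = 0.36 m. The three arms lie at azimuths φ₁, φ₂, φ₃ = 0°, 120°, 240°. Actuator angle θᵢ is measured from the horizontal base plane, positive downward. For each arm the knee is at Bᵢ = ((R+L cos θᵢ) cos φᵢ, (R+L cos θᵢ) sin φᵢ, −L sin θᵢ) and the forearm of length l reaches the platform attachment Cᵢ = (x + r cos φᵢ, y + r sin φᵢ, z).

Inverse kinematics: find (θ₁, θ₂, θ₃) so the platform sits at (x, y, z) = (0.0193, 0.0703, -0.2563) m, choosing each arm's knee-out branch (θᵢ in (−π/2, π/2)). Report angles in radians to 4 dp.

arm 1 (φ=0.0°): x'=0.0193, y'=0.0703
  A cos θ + B sin θ = C:  0.0607·cos θ + -0.2563·sin θ = 0.0382
  θ1 = atan2(B,A) + arccos(C/0.2634) = 0.0870
φ2=120.0° → target in arm frame (0.0512, -0.0519)
  A=0.0288, B=-0.2563, C=(l²−L²−A²−y'²−z²)/(2L)=0.0510
  γ=atan2(-0.2563,0.0288)=-1.4590;  ψ=arccos(0.1977)=1.3718;  θ2=γ+ψ≈-0.0872
arm 3 (φ=240.0°): x'=-0.0705, y'=-0.0184
  A=0.1505, B=-0.2563, C=(l²−L²−A²−y'²−z²)/(2L)=0.0023
  θ3 = atan2(B,A) + arccos(C/0.2972) = 0.5234

θ₁ = 0.0870, θ₂ = -0.0872, θ₃ = 0.5234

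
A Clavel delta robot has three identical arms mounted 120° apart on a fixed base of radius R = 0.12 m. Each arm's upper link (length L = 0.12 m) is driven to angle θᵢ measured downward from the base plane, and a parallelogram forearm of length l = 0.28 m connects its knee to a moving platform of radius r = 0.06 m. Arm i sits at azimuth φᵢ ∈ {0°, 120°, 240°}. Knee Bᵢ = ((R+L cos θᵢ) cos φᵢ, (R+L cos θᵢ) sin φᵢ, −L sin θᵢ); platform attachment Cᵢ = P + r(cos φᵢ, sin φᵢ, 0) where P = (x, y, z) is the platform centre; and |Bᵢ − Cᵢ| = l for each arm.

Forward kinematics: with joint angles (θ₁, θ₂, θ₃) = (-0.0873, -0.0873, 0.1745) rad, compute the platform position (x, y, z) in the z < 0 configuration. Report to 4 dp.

(0.0126, 0.0218, -0.2133)

arm 1 at φ=0.0°: e+L cos θ1 = 0.1795;  S1 = (0.1795, 0.0000, 0.0105)
φ2=120.0°: virtual centre (-0.0898, 0.1555, 0.0105), radius l
φ3=240.0°: virtual centre (-0.0891, -0.1543, -0.0208), radius l
|S₂|²−|S₁|² = 0.0000;  |S₃|²−|S₁|² = -0.0002
plane₁₂: -0.5386x+0.3110y+0.0000z = 0.0000
Cramer: x(z) = 0.0002-0.0584z;  y(z) = 0.0003-0.1012z
quadratic in z: (1.0136)z²+(0.0000)z+(-0.0461)=0, √Δ=0.4324 → z ∈ {-0.2133, 0.2133}; z = -0.2133 (taking z<0)
x = 0.0126, y = 0.0218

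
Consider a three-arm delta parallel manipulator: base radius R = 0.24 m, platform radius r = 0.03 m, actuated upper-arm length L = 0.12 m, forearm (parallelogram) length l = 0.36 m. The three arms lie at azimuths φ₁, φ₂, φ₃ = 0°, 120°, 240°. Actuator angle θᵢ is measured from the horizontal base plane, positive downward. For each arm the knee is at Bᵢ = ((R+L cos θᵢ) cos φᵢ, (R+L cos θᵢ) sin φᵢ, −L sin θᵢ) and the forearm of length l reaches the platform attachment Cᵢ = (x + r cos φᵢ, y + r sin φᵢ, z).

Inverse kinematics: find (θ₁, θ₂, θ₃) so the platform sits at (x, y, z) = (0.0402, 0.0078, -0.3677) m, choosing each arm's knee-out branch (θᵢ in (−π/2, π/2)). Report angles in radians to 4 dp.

θ₁ = 0.9597, θ₂ = 1.3092, θ₃ = 1.3966

φ1=0.0° → target in arm frame (0.0402, 0.0078)
  e−x'=0.1698;  (l²−L²−(e−x')²−y'²−z²)/2L = -0.2037
  √(A²+B²)=0.4050;  θ1 = -1.1382+2.0979 ≈ 0.9597
arm 2 (φ=120.0°): x'=-0.0133, y'=-0.0387
  A cos θ + B sin θ = C:  0.2233·cos θ + -0.3677·sin θ = -0.2974
  γ=atan2(-0.3677,0.2233)=-1.0249;  ψ=arccos(-0.6914)=2.3342;  θ2=γ+ψ≈1.3092
φ3=240.0° → target in arm frame (-0.0269, 0.0309)
  e−x'=0.2369;  (l²−L²−(e−x')²−y'²−z²)/2L = -0.3211
  θ3 = atan2(B,A) + arccos(C/0.4374) = 1.3966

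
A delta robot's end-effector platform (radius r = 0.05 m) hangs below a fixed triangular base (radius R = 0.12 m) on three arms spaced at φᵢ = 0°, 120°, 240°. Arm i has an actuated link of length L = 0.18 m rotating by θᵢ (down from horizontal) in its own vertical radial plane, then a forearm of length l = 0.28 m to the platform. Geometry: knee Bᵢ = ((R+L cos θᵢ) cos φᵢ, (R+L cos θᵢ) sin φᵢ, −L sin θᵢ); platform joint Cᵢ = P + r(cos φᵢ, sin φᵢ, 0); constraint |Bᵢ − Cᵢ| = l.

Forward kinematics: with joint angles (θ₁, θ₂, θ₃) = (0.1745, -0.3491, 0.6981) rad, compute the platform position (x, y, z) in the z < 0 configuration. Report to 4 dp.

centre 1 = (0.2473·cos0.0°, 0.2473·sin0.0°, -0.0313) = (0.2473, 0.0000, -0.0313)
arm 2 at φ=120.0°: (R−r)+L cos θ2 = 0.2391;  centre 2 = (-0.1196, 0.2071, 0.0616)
arm 3 at φ=240.0°: (R−r)+L cos θ3 = 0.2079;  centre 3 = (-0.1039, -0.1800, -0.1157)
eliminate P² terms by subtracting sphere 1 from 2 and 3
linear system: -0.7337x+0.4142y = -0.0011−0.1856z; -0.7024x+-0.3601y = -0.0055−-0.1689z
det = 0.5551;  x = 0.0049+-0.0056z,  y = 0.0058+-0.4581z
sphere 1 gives Az²+Bz+C=0 with A=1.2099, B=0.0599, C=-0.0186;  B²−4AC=0.0937;  roots -0.1512, 0.1018;  negative root z = -0.1512
x = 0.0057, y = 0.0751

(0.0057, 0.0751, -0.1512)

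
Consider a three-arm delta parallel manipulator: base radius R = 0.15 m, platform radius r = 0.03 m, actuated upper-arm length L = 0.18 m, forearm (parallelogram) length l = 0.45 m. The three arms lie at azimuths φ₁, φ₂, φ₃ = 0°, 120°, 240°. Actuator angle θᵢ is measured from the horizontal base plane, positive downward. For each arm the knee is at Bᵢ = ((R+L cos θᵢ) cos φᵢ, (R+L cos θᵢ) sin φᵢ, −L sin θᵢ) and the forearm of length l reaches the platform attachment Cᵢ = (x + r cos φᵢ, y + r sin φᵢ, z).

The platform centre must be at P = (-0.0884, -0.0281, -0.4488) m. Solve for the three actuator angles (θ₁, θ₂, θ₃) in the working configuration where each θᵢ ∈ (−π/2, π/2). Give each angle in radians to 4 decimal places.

θ₁ = 0.8727, θ₂ = 0.5236, θ₃ = 0.3492

φ1=0.0° → target in arm frame (-0.0884, -0.0281)
  e−x'=0.2084;  (l²−L²−(e−x')²−y'²−z²)/2L = -0.2098
  γ=atan2(-0.4488,0.2084)=-1.1361;  ψ=arccos(-0.4241)=2.0087;  θ1=γ+ψ≈0.8727
rotate P by −φ2: (0.0199, 0.0906, -0.4488)
  A=0.1001, B=-0.4488, C=(l²−L²−A²−y'²−z²)/(2L)=-0.1377
  θ2 = atan2(B,A) + arccos(C/0.4598) = 0.5236
arm 3 (φ=240.0°): x'=0.0685, y'=-0.0625
  e−x'=0.0515;  (l²−L²−(e−x')²−y'²−z²)/2L = -0.1052
  γ=atan2(-0.4488,0.0515)=-1.4566;  ψ=arccos(-0.2329)=1.8059;  θ3=γ+ψ≈0.3492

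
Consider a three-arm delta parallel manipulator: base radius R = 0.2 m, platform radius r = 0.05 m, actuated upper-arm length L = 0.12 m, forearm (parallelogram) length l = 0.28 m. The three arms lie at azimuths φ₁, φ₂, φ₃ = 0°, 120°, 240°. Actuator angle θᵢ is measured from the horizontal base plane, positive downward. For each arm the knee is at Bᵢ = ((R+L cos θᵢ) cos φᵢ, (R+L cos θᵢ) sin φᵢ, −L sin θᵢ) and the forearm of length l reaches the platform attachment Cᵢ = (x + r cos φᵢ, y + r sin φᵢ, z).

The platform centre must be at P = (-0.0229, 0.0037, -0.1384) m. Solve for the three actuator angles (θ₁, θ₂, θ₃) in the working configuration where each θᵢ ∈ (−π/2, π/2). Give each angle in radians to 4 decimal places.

θ₁ = 0.6109, θ₂ = 0.1750, θ₃ = 0.2614

φ1=0.0° → target in arm frame (-0.0229, 0.0037)
  e−x'=0.1729;  (l²−L²−(e−x')²−y'²−z²)/2L = 0.0622
  γ=atan2(-0.1384,0.1729)=-0.6750;  ψ=arccos(0.2810)=1.2859;  θ1=γ+ψ≈0.6109
rotate P by −φ2: (0.0147, 0.0180, -0.1384)
  e−x'=0.1353;  (l²−L²−(e−x')²−y'²−z²)/2L = 0.1092
  √(A²+B²)=0.1936;  θ2 = -0.7966+0.9716 ≈ 0.1750
rotate P by −φ3: (0.0082, -0.0217, -0.1384)
  A cos θ + B sin θ = C:  0.1418·cos θ + -0.1384·sin θ = 0.1012
  √(A²+B²)=0.1981;  θ3 = -0.7734+1.0348 ≈ 0.2614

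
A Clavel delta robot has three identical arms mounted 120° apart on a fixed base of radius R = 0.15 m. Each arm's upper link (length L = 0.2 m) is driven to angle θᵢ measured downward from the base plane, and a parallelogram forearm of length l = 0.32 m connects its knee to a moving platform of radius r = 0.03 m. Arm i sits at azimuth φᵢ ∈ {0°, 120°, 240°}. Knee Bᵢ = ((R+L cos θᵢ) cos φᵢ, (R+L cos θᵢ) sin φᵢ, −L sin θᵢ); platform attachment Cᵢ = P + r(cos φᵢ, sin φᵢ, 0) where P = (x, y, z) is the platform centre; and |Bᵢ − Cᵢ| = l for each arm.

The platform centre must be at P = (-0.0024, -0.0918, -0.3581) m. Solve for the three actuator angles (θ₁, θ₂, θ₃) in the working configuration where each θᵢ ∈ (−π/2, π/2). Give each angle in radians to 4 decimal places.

arm 1 (φ=0.0°): x'=-0.0024, y'=-0.0918
  A=0.1224, B=-0.3581, C=(l²−L²−A²−y'²−z²)/(2L)=-0.2231
  √(A²+B²)=0.3784;  θ1 = -1.2414+2.2013 ≈ 0.9599
rotate P by −φ2: (-0.0783, 0.0480, -0.3581)
  A cos θ + B sin θ = C:  0.1983·cos θ + -0.3581·sin θ = -0.2687
  θ2 = atan2(B,A) + arccos(C/0.4093) = 1.2216
φ3=240.0° → target in arm frame (0.0807, 0.0438)
  A cos θ + B sin θ = C:  0.0393·cos θ + -0.3581·sin θ = -0.1733
  γ=atan2(-0.3581,0.0393)=-1.4615;  ψ=arccos(-0.4809)=2.0725;  θ3=γ+ψ≈0.6110

θ₁ = 0.9599, θ₂ = 1.2216, θ₃ = 0.6110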